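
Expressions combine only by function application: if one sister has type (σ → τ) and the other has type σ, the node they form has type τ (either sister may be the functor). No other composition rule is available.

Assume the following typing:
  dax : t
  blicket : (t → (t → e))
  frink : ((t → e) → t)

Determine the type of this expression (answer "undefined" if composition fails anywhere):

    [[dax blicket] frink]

t

[dax blicket]: functor blicket : (t → (t → e)), argument dax : t; result (t → e).
[[dax blicket] frink]: functor frink : ((t → e) → t), argument [dax blicket] : (t → e); result t.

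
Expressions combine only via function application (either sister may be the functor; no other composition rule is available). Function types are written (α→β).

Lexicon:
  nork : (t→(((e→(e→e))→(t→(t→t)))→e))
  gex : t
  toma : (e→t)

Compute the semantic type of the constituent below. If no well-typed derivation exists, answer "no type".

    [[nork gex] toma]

no type

[nork gex]: functor nork : (t→(((e→(e→e))→(t→(t→t)))→e)), argument gex : t; result (((e→(e→e))→(t→(t→t)))→e).
At [[nork gex] toma]: neither (((e→(e→e))→(t→(t→t)))→e) nor (e→t) can take the other as argument; the node is ill-typed.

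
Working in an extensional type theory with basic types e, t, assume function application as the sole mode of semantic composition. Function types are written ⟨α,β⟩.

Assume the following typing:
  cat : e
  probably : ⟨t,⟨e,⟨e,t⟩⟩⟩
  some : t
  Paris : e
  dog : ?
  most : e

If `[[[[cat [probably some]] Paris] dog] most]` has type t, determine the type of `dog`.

⟨t,⟨e,t⟩⟩

For [[[[cat [probably some]] Paris] dog] most] to have type t with most of type e, [[[cat [probably some]] Paris] dog] must be the function: [[[cat [probably some]] Paris] dog] : ⟨e,t⟩.
For [[[cat [probably some]] Paris] dog] to have type ⟨e,t⟩ with [[cat [probably some]] Paris] of type t, dog must be the function: dog : ⟨t,⟨e,t⟩⟩.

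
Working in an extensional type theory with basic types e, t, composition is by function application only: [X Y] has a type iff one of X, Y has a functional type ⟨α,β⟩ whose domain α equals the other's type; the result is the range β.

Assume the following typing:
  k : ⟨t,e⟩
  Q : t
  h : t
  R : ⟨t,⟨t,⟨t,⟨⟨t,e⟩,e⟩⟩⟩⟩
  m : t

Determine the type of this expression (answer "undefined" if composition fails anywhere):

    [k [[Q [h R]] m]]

e

[h R]: functor R : ⟨t,⟨t,⟨t,⟨⟨t,e⟩,e⟩⟩⟩⟩, argument h : t; result ⟨t,⟨t,⟨⟨t,e⟩,e⟩⟩⟩.
[Q [h R]]: functor [h R] : ⟨t,⟨t,⟨⟨t,e⟩,e⟩⟩⟩, argument Q : t; result ⟨t,⟨⟨t,e⟩,e⟩⟩.
[[Q [h R]] m]: functor [Q [h R]] : ⟨t,⟨⟨t,e⟩,e⟩⟩, argument m : t; result ⟨⟨t,e⟩,e⟩.
[k [[Q [h R]] m]]: functor [[Q [h R]] m] : ⟨⟨t,e⟩,e⟩, argument k : ⟨t,e⟩; result e.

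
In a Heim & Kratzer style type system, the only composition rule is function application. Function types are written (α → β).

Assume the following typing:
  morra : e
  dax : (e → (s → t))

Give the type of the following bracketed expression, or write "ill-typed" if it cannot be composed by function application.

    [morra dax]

(s → t)

At [morra dax], dax : (e → (s → t)) takes morra : e, giving (s → t).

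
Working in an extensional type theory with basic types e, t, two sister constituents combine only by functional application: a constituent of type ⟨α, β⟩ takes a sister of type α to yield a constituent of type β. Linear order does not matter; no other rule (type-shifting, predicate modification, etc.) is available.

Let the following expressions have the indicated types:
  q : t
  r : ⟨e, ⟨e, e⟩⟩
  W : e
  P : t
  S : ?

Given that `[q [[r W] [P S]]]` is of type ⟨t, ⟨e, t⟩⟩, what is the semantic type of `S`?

⟨t, ⟨⟨e, e⟩, ⟨t, ⟨t, ⟨e, t⟩⟩⟩⟩⟩

[q [[r W] [P S]]] must have type ⟨t, ⟨e, t⟩⟩. The sister q has type t; that is not a function onto ⟨t, ⟨e, t⟩⟩, so [[r W] [P S]] must be the functor, of type ⟨t, ⟨t, ⟨e, t⟩⟩⟩.
[[r W] [P S]] must have type ⟨t, ⟨t, ⟨e, t⟩⟩⟩. The sister [r W] has type ⟨e, e⟩; that is not a function onto ⟨t, ⟨t, ⟨e, t⟩⟩⟩, so [P S] must be the functor, of type ⟨⟨e, e⟩, ⟨t, ⟨t, ⟨e, t⟩⟩⟩⟩.
[P S] must have type ⟨⟨e, e⟩, ⟨t, ⟨t, ⟨e, t⟩⟩⟩⟩. The sister P has type t; that is not a function onto ⟨⟨e, e⟩, ⟨t, ⟨t, ⟨e, t⟩⟩⟩⟩, so S must be the functor, of type ⟨t, ⟨⟨e, e⟩, ⟨t, ⟨t, ⟨e, t⟩⟩⟩⟩⟩.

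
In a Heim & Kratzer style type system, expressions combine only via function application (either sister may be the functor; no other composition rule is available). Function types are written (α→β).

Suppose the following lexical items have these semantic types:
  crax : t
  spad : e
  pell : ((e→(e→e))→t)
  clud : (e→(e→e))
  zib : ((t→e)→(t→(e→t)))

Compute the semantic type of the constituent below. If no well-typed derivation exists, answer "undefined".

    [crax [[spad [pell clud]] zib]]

[pell clud]: pell is ((e→(e→e))→t), clud is (e→(e→e)); result t.
[spad [pell clud]]: e and t cannot combine by function application — type clash.

undefined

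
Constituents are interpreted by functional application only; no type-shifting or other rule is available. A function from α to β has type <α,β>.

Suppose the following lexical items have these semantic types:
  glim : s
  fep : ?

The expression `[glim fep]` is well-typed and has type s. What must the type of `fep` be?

[glim fep] is required to be s. glim : s cannot yield s as functor, so fep : <s,s>.

<s,s>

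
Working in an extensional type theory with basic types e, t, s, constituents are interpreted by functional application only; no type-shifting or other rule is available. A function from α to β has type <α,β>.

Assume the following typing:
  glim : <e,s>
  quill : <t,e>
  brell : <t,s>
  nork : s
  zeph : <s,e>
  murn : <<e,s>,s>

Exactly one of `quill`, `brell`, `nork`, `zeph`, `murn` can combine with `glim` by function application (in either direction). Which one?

quill : <t,e> — neither side's domain matches the other.
brell : <t,s> — neither side's domain matches the other.
nork : s — neither side's domain matches the other.
zeph : <s,e> — neither side's domain matches the other.
murn — combines: murn : <<e,s>,s> takes glim : <e,s> as argument, giving s.

murn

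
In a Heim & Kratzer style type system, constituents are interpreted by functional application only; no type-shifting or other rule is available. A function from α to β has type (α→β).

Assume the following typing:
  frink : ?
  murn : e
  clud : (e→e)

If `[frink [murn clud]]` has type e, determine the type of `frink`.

(e→e)

At [frink [murn clud]] (required: e): [murn clud] is e, which is not a function with range e; hence frink is the functor — type (e→e).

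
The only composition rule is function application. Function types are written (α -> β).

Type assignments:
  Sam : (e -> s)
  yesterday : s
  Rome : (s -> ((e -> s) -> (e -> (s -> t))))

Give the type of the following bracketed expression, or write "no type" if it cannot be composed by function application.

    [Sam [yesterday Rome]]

[yesterday Rome] — Rome of type (s -> ((e -> s) -> (e -> (s -> t)))) combines with yesterday of type s: type ((e -> s) -> (e -> (s -> t))).
[Sam [yesterday Rome]] — [yesterday Rome] of type ((e -> s) -> (e -> (s -> t))) combines with Sam of type (e -> s): type (e -> (s -> t)).

(e -> (s -> t))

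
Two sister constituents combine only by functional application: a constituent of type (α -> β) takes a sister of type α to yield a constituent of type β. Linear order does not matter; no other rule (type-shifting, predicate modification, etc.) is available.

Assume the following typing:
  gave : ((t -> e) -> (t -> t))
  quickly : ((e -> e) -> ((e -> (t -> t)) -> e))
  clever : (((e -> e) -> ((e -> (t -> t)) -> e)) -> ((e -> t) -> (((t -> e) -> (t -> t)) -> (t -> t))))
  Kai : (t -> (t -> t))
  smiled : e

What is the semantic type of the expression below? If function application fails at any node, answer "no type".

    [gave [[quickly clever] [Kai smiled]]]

no type

[quickly clever] — clever of type (((e -> e) -> ((e -> (t -> t)) -> e)) -> ((e -> t) -> (((t -> e) -> (t -> t)) -> (t -> t)))) combines with quickly of type ((e -> e) -> ((e -> (t -> t)) -> e)): type ((e -> t) -> (((t -> e) -> (t -> t)) -> (t -> t))).
[Kai smiled]: (t -> (t -> t)) with e — neither is a function whose domain matches the other; composition fails here.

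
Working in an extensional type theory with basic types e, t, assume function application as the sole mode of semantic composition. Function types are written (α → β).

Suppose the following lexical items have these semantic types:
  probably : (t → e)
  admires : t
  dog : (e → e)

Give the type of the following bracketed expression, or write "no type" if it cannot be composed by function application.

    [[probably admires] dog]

e

[probably admires]: probably is (t → e), admires is t; result e.
[[probably admires] dog]: dog is (e → e), [probably admires] is e; result e.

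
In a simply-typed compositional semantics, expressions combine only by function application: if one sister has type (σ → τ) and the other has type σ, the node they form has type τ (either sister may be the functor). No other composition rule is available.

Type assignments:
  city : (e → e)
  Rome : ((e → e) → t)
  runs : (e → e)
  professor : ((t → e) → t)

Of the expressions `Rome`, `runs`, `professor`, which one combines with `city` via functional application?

Rome — combines: Rome : ((e → e) → t) takes city : (e → e) as argument, giving t.
runs : (e → e) — no; city wants e, and runs wants e.
professor : ((t → e) → t) — no; city wants e, and professor wants (t → e).

Rome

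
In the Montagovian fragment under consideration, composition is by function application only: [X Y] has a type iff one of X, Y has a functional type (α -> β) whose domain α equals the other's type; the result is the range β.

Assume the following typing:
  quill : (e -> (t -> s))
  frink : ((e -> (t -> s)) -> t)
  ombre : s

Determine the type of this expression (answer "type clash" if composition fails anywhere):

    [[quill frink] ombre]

[quill frink]: functor frink : ((e -> (t -> s)) -> t), argument quill : (e -> (t -> s)); result t.
[[quill frink] ombre]: t with s — neither is a function whose domain matches the other; composition fails here.

type clash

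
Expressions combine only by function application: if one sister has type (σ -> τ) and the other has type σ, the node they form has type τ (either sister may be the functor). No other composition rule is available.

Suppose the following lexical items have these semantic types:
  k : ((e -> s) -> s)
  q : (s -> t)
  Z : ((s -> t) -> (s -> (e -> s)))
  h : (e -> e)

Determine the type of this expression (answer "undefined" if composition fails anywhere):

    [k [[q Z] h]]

[q Z]: functor Z : ((s -> t) -> (s -> (e -> s))), argument q : (s -> t); result (s -> (e -> s)).
At [[q Z] h]: neither (s -> (e -> s)) nor (e -> e) can take the other as argument; the node is ill-typed.

undefined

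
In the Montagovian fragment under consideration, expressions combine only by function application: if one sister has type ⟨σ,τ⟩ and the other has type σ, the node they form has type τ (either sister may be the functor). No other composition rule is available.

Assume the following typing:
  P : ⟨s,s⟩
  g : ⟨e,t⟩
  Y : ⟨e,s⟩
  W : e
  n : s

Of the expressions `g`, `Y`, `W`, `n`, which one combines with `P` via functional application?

n

g : ⟨e,t⟩ — neither side's domain matches the other.
Y : ⟨e,s⟩ — neither side's domain matches the other.
W : e — neither side's domain matches the other.
n — combines: P : ⟨s,s⟩ takes n : s as argument, giving s.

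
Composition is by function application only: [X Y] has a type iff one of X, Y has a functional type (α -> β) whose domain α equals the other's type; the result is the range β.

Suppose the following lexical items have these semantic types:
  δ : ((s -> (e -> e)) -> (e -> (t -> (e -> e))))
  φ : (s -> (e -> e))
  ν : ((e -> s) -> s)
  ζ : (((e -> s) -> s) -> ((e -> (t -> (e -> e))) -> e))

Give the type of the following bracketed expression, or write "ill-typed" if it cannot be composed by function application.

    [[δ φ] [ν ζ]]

e

[δ φ]: δ is ((s -> (e -> e)) -> (e -> (t -> (e -> e)))), φ is (s -> (e -> e)); result (e -> (t -> (e -> e))).
[ν ζ]: ζ is (((e -> s) -> s) -> ((e -> (t -> (e -> e))) -> e)), ν is ((e -> s) -> s); result ((e -> (t -> (e -> e))) -> e).
[[δ φ] [ν ζ]]: [ν ζ] is ((e -> (t -> (e -> e))) -> e), [δ φ] is (e -> (t -> (e -> e))); result e.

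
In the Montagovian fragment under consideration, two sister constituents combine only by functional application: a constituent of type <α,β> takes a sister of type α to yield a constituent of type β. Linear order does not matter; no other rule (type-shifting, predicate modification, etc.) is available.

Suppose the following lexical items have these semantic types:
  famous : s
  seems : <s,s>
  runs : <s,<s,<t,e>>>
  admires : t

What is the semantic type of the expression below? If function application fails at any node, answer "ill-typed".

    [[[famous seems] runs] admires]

[famous seems] — seems of type <s,s> combines with famous of type s: type s.
[[famous seems] runs] — runs of type <s,<s,<t,e>>> combines with [famous seems] of type s: type <s,<t,e>>.
At [[[famous seems] runs] admires]: neither <s,<t,e>> nor t can take the other as argument; the node is ill-typed.

ill-typed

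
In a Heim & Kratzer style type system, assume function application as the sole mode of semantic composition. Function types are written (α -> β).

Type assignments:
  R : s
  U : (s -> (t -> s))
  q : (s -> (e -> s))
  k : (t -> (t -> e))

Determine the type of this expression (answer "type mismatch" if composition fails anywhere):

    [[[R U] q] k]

[R U] — U of type (s -> (t -> s)) combines with R of type s: type (t -> s).
At [[R U] q]: neither (t -> s) nor (s -> (e -> s)) can take the other as argument; the node is ill-typed.

type mismatch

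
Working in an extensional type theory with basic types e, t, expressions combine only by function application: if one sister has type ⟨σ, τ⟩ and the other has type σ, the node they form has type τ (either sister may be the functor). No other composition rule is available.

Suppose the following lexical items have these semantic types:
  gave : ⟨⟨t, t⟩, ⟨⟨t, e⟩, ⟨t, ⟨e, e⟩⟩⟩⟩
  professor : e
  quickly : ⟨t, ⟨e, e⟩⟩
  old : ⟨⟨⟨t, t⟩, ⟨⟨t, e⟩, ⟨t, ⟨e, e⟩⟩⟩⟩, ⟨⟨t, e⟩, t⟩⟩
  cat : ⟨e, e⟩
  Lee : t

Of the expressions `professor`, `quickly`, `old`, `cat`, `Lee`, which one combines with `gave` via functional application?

old

professor : e — neither side's domain matches the other.
quickly : ⟨t, ⟨e, e⟩⟩ — neither side's domain matches the other.
old — combines: old : ⟨⟨⟨t, t⟩, ⟨⟨t, e⟩, ⟨t, ⟨e, e⟩⟩⟩⟩, ⟨⟨t, e⟩, t⟩⟩ takes gave : ⟨⟨t, t⟩, ⟨⟨t, e⟩, ⟨t, ⟨e, e⟩⟩⟩⟩ as argument, giving ⟨⟨t, e⟩, t⟩.
cat : ⟨e, e⟩ — neither side's domain matches the other.
Lee : t — neither side's domain matches the other.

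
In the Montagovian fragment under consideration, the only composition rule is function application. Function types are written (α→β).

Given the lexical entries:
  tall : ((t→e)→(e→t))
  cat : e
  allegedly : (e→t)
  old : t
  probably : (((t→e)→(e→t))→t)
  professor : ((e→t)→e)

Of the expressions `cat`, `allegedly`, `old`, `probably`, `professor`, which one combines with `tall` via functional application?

probably

cat : e — tall needs (t→e); cat needs nothing (atomic); neither fits.
allegedly : (e→t) — tall needs (t→e); allegedly needs e; neither fits.
old : t — tall needs (t→e); old needs nothing (atomic); neither fits.
probably — combines: probably : (((t→e)→(e→t))→t) takes tall : ((t→e)→(e→t)) as argument, giving t.
professor : ((e→t)→e) — tall needs (t→e); professor needs (e→t); neither fits.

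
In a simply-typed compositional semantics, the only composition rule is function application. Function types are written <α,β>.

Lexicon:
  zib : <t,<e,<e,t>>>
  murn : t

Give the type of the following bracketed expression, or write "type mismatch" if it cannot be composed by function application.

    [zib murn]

<e,<e,t>>

[zib murn]: functor zib : <t,<e,<e,t>>>, argument murn : t; result <e,<e,t>>.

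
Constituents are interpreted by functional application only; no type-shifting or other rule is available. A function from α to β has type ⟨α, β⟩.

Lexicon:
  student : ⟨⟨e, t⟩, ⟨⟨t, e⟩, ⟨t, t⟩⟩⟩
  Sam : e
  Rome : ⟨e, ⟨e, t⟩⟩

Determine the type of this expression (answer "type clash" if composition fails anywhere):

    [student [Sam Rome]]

At [Sam Rome], Rome : ⟨e, ⟨e, t⟩⟩ takes Sam : e, giving ⟨e, t⟩.
At [student [Sam Rome]], student : ⟨⟨e, t⟩, ⟨⟨t, e⟩, ⟨t, t⟩⟩⟩ takes [Sam Rome] : ⟨e, t⟩, giving ⟨⟨t, e⟩, ⟨t, t⟩⟩.

⟨⟨t, e⟩, ⟨t, t⟩⟩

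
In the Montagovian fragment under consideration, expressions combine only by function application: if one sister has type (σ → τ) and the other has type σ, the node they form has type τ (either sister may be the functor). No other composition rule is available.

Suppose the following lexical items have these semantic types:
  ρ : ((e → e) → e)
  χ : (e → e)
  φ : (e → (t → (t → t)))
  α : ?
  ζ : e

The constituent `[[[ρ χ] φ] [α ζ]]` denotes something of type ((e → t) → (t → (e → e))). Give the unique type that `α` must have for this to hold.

(e → ((t → (t → t)) → ((e → t) → (t → (e → e)))))

[[[ρ χ] φ] [α ζ]] is required to be ((e → t) → (t → (e → e))). [[ρ χ] φ] : (t → (t → t)) cannot yield ((e → t) → (t → (e → e))) as functor, so [α ζ] : ((t → (t → t)) → ((e → t) → (t → (e → e)))).
[α ζ] is required to be ((t → (t → t)) → ((e → t) → (t → (e → e)))). ζ : e cannot yield ((t → (t → t)) → ((e → t) → (t → (e → e)))) as functor, so α : (e → ((t → (t → t)) → ((e → t) → (t → (e → e))))).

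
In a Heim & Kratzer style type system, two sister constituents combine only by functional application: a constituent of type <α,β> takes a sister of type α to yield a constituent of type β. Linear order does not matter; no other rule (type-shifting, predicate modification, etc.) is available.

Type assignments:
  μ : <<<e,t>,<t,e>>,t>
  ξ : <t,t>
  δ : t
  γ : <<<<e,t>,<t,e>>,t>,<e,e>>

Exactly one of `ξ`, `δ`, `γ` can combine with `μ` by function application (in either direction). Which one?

ξ : <t,t> — μ needs <<e,t>,<t,e>>; ξ needs t; neither fits.
δ : t — μ needs <<e,t>,<t,e>>; δ needs nothing (atomic); neither fits.
γ — combines: γ : <<<<e,t>,<t,e>>,t>,<e,e>> takes μ : <<<e,t>,<t,e>>,t> as argument, giving <e,e>.

γ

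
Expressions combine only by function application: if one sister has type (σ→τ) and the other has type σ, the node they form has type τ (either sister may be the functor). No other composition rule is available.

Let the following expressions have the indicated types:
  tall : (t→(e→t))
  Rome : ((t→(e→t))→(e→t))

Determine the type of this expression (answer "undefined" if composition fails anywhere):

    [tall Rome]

(e→t)

[tall Rome]: functor Rome : ((t→(e→t))→(e→t)), argument tall : (t→(e→t)); result (e→t).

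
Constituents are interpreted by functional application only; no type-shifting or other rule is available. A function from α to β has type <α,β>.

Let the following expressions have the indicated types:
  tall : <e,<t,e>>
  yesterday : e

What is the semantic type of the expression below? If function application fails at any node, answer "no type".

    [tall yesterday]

<t,e>

At [tall yesterday], tall : <e,<t,e>> takes yesterday : e, giving <t,e>.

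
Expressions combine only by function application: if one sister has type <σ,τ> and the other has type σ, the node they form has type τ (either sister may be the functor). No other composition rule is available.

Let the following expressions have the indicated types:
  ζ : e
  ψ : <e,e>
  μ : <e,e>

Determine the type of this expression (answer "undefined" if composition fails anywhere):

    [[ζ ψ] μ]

[ζ ψ]: ψ is <e,e>, ζ is e; result e.
[[ζ ψ] μ]: μ is <e,e>, [ζ ψ] is e; result e.

e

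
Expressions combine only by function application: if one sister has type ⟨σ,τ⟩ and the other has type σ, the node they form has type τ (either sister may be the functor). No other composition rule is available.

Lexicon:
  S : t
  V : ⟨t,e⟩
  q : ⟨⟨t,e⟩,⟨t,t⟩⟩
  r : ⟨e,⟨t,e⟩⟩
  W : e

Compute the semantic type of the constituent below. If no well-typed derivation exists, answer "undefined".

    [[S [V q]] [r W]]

[V q]: ⟨⟨t,e⟩,⟨t,t⟩⟩ applied to ⟨t,e⟩ yields ⟨t,t⟩.
[S [V q]]: ⟨t,t⟩ applied to t yields t.
[r W]: ⟨e,⟨t,e⟩⟩ applied to e yields ⟨t,e⟩.
[[S [V q]] [r W]]: ⟨t,e⟩ applied to t yields e.

e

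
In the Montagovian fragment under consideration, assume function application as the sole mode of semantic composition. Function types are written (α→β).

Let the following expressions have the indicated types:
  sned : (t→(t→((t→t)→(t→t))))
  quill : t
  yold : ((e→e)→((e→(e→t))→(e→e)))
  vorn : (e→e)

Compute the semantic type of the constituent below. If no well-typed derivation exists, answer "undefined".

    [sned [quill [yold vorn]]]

[yold vorn]: ((e→e)→((e→(e→t))→(e→e))) applied to (e→e) yields ((e→(e→t))→(e→e)).
At [quill [yold vorn]]: neither t nor ((e→(e→t))→(e→e)) can take the other as argument; the node is ill-typed.

undefined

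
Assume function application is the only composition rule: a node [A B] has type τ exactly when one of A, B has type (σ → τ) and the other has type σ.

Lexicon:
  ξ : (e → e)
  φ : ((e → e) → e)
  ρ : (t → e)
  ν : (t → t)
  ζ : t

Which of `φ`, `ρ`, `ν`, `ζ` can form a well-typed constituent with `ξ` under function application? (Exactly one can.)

φ — combines: φ : ((e → e) → e) takes ξ : (e → e) as argument, giving e.
ρ : (t → e) — no; ξ wants e, and ρ wants t.
ν : (t → t) — no; ξ wants e, and ν wants t.
ζ : t — no; ξ wants e, and ζ wants nothing (atomic).

φ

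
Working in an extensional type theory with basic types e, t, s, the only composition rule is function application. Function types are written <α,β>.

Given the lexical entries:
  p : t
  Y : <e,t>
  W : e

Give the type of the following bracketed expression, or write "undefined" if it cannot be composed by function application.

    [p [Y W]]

undefined

At [Y W], Y : <e,t> takes W : e, giving t.
At [p [Y W]]: neither t nor t can take the other as argument; the node is ill-typed.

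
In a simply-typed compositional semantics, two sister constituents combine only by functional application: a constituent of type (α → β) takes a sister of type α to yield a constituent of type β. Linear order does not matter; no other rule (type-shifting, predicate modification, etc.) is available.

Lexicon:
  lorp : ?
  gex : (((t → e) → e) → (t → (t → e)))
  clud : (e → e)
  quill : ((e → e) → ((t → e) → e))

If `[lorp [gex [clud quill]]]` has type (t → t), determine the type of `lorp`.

[lorp [gex [clud quill]]] must have type (t → t). The sister [gex [clud quill]] has type (t → (t → e)); that is not a function onto (t → t), so lorp must be the functor, of type ((t → (t → e)) → (t → t)).

((t → (t → e)) → (t → t))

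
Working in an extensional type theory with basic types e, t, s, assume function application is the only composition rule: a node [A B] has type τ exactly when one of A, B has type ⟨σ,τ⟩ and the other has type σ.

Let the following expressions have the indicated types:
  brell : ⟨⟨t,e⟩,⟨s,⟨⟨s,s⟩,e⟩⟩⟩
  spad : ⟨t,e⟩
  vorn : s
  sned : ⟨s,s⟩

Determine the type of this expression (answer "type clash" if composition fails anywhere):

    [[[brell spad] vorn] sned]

[brell spad]: ⟨⟨t,e⟩,⟨s,⟨⟨s,s⟩,e⟩⟩⟩ applied to ⟨t,e⟩ yields ⟨s,⟨⟨s,s⟩,e⟩⟩.
[[brell spad] vorn]: ⟨s,⟨⟨s,s⟩,e⟩⟩ applied to s yields ⟨⟨s,s⟩,e⟩.
[[[brell spad] vorn] sned]: ⟨⟨s,s⟩,e⟩ applied to ⟨s,s⟩ yields e.

e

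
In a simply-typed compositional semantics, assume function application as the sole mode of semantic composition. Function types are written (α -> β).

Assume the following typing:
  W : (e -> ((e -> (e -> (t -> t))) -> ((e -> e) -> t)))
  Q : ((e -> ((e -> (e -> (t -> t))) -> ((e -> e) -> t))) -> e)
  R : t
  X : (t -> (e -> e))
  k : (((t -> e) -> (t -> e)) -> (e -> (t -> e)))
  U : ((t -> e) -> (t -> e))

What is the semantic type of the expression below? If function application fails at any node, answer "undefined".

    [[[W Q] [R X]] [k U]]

(t -> e)

[W Q] — Q of type ((e -> ((e -> (e -> (t -> t))) -> ((e -> e) -> t))) -> e) combines with W of type (e -> ((e -> (e -> (t -> t))) -> ((e -> e) -> t))): type e.
[R X] — X of type (t -> (e -> e)) combines with R of type t: type (e -> e).
[[W Q] [R X]] — [R X] of type (e -> e) combines with [W Q] of type e: type e.
[k U] — k of type (((t -> e) -> (t -> e)) -> (e -> (t -> e))) combines with U of type ((t -> e) -> (t -> e)): type (e -> (t -> e)).
[[[W Q] [R X]] [k U]] — [k U] of type (e -> (t -> e)) combines with [[W Q] [R X]] of type e: type (t -> e).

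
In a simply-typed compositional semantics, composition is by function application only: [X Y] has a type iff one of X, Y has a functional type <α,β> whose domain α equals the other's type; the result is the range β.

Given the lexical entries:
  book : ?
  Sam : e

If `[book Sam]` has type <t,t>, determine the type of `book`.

<e,<t,t>>

At [book Sam] (required: <t,t>): Sam is e, which is not a function with range <t,t>; hence book is the functor — type <e,<t,t>>.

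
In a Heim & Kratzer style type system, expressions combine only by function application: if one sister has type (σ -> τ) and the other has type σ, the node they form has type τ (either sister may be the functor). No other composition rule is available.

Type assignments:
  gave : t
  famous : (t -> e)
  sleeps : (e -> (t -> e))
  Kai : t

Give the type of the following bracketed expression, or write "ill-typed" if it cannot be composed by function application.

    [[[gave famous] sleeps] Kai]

[gave famous] — famous of type (t -> e) combines with gave of type t: type e.
[[gave famous] sleeps] — sleeps of type (e -> (t -> e)) combines with [gave famous] of type e: type (t -> e).
[[[gave famous] sleeps] Kai] — [[gave famous] sleeps] of type (t -> e) combines with Kai of type t: type e.

e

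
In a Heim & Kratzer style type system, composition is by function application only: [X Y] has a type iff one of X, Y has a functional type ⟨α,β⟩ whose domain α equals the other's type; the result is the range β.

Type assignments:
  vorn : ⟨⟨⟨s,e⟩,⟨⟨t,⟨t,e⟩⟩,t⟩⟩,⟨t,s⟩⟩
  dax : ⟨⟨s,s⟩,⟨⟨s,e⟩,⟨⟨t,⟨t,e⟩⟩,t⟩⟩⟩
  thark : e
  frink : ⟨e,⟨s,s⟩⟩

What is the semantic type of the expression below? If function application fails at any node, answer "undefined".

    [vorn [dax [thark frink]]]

⟨t,s⟩

[thark frink] — frink of type ⟨e,⟨s,s⟩⟩ combines with thark of type e: type ⟨s,s⟩.
[dax [thark frink]] — dax of type ⟨⟨s,s⟩,⟨⟨s,e⟩,⟨⟨t,⟨t,e⟩⟩,t⟩⟩⟩ combines with [thark frink] of type ⟨s,s⟩: type ⟨⟨s,e⟩,⟨⟨t,⟨t,e⟩⟩,t⟩⟩.
[vorn [dax [thark frink]]] — vorn of type ⟨⟨⟨s,e⟩,⟨⟨t,⟨t,e⟩⟩,t⟩⟩,⟨t,s⟩⟩ combines with [dax [thark frink]] of type ⟨⟨s,e⟩,⟨⟨t,⟨t,e⟩⟩,t⟩⟩: type ⟨t,s⟩.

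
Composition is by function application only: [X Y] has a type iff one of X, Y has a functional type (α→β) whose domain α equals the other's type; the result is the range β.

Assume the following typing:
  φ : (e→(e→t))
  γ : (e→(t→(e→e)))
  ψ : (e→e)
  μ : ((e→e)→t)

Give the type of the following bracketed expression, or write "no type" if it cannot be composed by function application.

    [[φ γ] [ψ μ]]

no type

[φ γ]: (e→(e→t)) and (e→(t→(e→e))) cannot combine by function application — type clash.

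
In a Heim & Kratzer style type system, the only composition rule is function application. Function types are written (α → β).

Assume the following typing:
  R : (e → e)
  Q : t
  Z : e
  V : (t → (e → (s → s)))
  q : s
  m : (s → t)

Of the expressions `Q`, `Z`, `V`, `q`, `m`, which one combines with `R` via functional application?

Q : t — no; R wants e, and Q wants nothing (atomic).
Z — combines: R : (e → e) takes Z : e as argument, giving e.
V : (t → (e → (s → s))) — no; R wants e, and V wants t.
q : s — no; R wants e, and q wants nothing (atomic).
m : (s → t) — no; R wants e, and m wants s.

Z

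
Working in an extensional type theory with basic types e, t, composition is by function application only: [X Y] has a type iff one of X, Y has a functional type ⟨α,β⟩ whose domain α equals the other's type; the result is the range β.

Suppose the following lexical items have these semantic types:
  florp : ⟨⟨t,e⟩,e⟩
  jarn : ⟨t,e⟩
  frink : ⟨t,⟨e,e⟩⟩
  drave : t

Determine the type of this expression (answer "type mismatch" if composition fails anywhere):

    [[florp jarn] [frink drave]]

[florp jarn]: ⟨⟨t,e⟩,e⟩ applied to ⟨t,e⟩ yields e.
[frink drave]: ⟨t,⟨e,e⟩⟩ applied to t yields ⟨e,e⟩.
[[florp jarn] [frink drave]]: ⟨e,e⟩ applied to e yields e.

e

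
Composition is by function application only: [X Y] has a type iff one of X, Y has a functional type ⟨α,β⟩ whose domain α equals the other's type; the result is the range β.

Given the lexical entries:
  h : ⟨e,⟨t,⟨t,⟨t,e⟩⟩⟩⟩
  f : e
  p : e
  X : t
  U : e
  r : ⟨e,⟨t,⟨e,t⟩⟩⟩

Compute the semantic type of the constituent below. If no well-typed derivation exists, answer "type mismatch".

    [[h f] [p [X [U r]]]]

[h f] — h of type ⟨e,⟨t,⟨t,⟨t,e⟩⟩⟩⟩ combines with f of type e: type ⟨t,⟨t,⟨t,e⟩⟩⟩.
[U r] — r of type ⟨e,⟨t,⟨e,t⟩⟩⟩ combines with U of type e: type ⟨t,⟨e,t⟩⟩.
[X [U r]] — [U r] of type ⟨t,⟨e,t⟩⟩ combines with X of type t: type ⟨e,t⟩.
[p [X [U r]]] — [X [U r]] of type ⟨e,t⟩ combines with p of type e: type t.
[[h f] [p [X [U r]]]] — [h f] of type ⟨t,⟨t,⟨t,e⟩⟩⟩ combines with [p [X [U r]]] of type t: type ⟨t,⟨t,e⟩⟩.

⟨t,⟨t,e⟩⟩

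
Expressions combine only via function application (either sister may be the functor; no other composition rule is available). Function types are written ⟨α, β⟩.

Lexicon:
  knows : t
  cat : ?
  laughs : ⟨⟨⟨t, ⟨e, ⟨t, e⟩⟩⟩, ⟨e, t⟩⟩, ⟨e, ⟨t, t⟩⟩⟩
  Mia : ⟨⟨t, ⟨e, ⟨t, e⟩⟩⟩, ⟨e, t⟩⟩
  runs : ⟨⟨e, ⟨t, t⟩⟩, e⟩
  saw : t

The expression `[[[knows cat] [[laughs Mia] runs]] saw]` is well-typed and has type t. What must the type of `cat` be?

[[[knows cat] [[laughs Mia] runs]] saw] must have type t. The sister saw has type t; that is not a function onto t, so [[knows cat] [[laughs Mia] runs]] must be the functor, of type ⟨t, t⟩.
[[knows cat] [[laughs Mia] runs]] must have type ⟨t, t⟩. The sister [[laughs Mia] runs] has type e; that is not a function onto ⟨t, t⟩, so [knows cat] must be the functor, of type ⟨e, ⟨t, t⟩⟩.
[knows cat] must have type ⟨e, ⟨t, t⟩⟩. The sister knows has type t; that is not a function onto ⟨e, ⟨t, t⟩⟩, so cat must be the functor, of type ⟨t, ⟨e, ⟨t, t⟩⟩⟩.

⟨t, ⟨e, ⟨t, t⟩⟩⟩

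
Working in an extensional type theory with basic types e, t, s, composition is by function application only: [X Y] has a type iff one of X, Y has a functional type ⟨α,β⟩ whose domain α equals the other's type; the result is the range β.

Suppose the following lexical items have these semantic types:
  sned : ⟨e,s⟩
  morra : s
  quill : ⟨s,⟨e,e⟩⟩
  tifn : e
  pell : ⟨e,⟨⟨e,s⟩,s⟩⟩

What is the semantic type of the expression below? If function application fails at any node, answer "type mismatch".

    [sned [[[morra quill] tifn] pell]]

[morra quill]: ⟨s,⟨e,e⟩⟩ applied to s yields ⟨e,e⟩.
[[morra quill] tifn]: ⟨e,e⟩ applied to e yields e.
[[[morra quill] tifn] pell]: ⟨e,⟨⟨e,s⟩,s⟩⟩ applied to e yields ⟨⟨e,s⟩,s⟩.
[sned [[[morra quill] tifn] pell]]: ⟨⟨e,s⟩,s⟩ applied to ⟨e,s⟩ yields s.

s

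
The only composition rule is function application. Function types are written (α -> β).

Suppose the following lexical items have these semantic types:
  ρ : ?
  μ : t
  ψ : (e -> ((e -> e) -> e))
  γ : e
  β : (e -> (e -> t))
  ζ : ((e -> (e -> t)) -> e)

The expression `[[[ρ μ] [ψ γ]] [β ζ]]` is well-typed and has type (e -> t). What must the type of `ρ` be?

(t -> (((e -> e) -> e) -> (e -> (e -> t))))

At [[[ρ μ] [ψ γ]] [β ζ]] (required: (e -> t)): [β ζ] is e, which is not a function with range (e -> t); hence [[ρ μ] [ψ γ]] is the functor — type (e -> (e -> t)).
At [[ρ μ] [ψ γ]] (required: (e -> (e -> t))): [ψ γ] is ((e -> e) -> e), which is not a function with range (e -> (e -> t)); hence [ρ μ] is the functor — type (((e -> e) -> e) -> (e -> (e -> t))).
At [ρ μ] (required: (((e -> e) -> e) -> (e -> (e -> t)))): μ is t, which is not a function with range (((e -> e) -> e) -> (e -> (e -> t))); hence ρ is the functor — type (t -> (((e -> e) -> e) -> (e -> (e -> t)))).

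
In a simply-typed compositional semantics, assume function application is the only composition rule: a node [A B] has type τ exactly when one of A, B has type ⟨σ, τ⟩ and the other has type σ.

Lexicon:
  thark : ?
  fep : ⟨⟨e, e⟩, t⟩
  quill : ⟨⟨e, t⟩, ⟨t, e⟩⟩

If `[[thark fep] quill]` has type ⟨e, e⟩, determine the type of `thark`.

For [[thark fep] quill] to have type ⟨e, e⟩ with quill of type ⟨⟨e, t⟩, ⟨t, e⟩⟩, [thark fep] must be the function: [thark fep] : ⟨⟨⟨e, t⟩, ⟨t, e⟩⟩, ⟨e, e⟩⟩.
For [thark fep] to have type ⟨⟨⟨e, t⟩, ⟨t, e⟩⟩, ⟨e, e⟩⟩ with fep of type ⟨⟨e, e⟩, t⟩, thark must be the function: thark : ⟨⟨⟨e, e⟩, t⟩, ⟨⟨⟨e, t⟩, ⟨t, e⟩⟩, ⟨e, e⟩⟩⟩.

⟨⟨⟨e, e⟩, t⟩, ⟨⟨⟨e, t⟩, ⟨t, e⟩⟩, ⟨e, e⟩⟩⟩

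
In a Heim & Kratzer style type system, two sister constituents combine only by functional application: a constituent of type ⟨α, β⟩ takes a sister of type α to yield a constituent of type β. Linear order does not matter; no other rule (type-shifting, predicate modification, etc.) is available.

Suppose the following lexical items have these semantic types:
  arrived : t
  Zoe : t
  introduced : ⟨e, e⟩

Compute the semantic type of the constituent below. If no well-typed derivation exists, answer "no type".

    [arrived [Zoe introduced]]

no type

[Zoe introduced]: t with ⟨e, e⟩ — neither is a function whose domain matches the other; composition fails here.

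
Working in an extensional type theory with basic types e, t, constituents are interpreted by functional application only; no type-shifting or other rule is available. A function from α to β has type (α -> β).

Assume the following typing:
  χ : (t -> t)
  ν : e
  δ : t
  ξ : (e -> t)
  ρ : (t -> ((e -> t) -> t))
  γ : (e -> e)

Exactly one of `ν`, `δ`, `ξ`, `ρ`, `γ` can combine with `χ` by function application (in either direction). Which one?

ν : e — no; χ wants t, and ν wants nothing (atomic).
δ — combines: χ : (t -> t) takes δ : t as argument, giving t.
ξ : (e -> t) — no; χ wants t, and ξ wants e.
ρ : (t -> ((e -> t) -> t)) — no; χ wants t, and ρ wants t.
γ : (e -> e) — no; χ wants t, and γ wants e.

δ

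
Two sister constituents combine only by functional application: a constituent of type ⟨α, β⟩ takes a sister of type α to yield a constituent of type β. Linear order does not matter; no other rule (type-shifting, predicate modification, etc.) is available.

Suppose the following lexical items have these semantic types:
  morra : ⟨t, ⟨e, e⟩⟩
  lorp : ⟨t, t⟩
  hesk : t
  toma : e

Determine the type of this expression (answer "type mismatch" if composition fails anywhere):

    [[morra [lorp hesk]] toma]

e

[lorp hesk]: ⟨t, t⟩ applied to t yields t.
[morra [lorp hesk]]: ⟨t, ⟨e, e⟩⟩ applied to t yields ⟨e, e⟩.
[[morra [lorp hesk]] toma]: ⟨e, e⟩ applied to e yields e.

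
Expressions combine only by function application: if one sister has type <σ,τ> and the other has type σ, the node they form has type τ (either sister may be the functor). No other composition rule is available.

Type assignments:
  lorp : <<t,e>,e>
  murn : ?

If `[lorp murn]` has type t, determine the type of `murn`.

[lorp murn] is required to be t. lorp : <<t,e>,e> cannot yield t as functor, so murn : <<<t,e>,e>,t>.

<<<t,e>,e>,t>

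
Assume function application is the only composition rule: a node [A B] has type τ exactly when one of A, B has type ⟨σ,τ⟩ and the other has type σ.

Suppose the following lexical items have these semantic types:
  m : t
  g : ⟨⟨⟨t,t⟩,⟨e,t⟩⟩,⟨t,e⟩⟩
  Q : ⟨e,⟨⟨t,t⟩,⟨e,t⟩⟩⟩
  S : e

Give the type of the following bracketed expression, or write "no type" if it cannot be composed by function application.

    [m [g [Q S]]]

e

[Q S] — Q of type ⟨e,⟨⟨t,t⟩,⟨e,t⟩⟩⟩ combines with S of type e: type ⟨⟨t,t⟩,⟨e,t⟩⟩.
[g [Q S]] — g of type ⟨⟨⟨t,t⟩,⟨e,t⟩⟩,⟨t,e⟩⟩ combines with [Q S] of type ⟨⟨t,t⟩,⟨e,t⟩⟩: type ⟨t,e⟩.
[m [g [Q S]]] — [g [Q S]] of type ⟨t,e⟩ combines with m of type t: type e.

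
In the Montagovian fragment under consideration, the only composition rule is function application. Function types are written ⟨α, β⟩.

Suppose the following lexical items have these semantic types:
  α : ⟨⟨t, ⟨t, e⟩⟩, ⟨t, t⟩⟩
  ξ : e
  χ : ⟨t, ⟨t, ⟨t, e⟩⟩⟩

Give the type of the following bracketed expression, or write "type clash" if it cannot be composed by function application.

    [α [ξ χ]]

type clash

[ξ χ]: e and ⟨t, ⟨t, ⟨t, e⟩⟩⟩ cannot combine by function application — type clash.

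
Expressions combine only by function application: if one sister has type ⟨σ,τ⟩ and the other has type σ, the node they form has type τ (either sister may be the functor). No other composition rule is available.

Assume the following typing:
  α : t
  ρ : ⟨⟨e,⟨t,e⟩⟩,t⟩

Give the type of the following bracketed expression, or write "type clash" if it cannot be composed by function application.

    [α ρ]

[α ρ]: t with ⟨⟨e,⟨t,e⟩⟩,t⟩ — neither is a function whose domain matches the other; composition fails here.

type clash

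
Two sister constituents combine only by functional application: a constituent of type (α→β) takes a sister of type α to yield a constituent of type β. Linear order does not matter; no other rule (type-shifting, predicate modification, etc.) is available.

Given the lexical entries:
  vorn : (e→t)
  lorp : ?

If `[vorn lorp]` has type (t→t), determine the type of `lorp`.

((e→t)→(t→t))

For [vorn lorp] to have type (t→t) with vorn of type (e→t), lorp must be the function: lorp : ((e→t)→(t→t)).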